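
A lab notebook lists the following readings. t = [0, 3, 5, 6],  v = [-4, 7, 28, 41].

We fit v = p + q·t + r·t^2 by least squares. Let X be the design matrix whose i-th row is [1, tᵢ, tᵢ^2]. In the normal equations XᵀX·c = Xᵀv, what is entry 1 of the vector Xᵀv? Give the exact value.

72

Entry 1 ↔ basis 1, so (Xᵀv)_{1} = Σᵢ vᵢ = (1)·(-4) + (1)·(7) + (1)·(28) + (1)·(41) = 72.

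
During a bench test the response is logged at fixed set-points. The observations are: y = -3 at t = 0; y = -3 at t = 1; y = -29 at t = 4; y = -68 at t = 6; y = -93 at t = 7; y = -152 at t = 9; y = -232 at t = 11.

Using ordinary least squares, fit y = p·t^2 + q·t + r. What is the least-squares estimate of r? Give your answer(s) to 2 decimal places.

r = -2.67

The normal system MᵀM·[p, q, r]ᵀ = Mᵀy is [[25156, 2684, 304]; [2684, 304, 38]; [304, 38, 7]]·[p, q, r]ᵀ = [-47856, -5098, -580]ᵀ.
Inverting the 3×3 Gram matrix, [p, q, r]ᵀ = [-19423/9672, 37547/29016, -38735/14508]ᵀ.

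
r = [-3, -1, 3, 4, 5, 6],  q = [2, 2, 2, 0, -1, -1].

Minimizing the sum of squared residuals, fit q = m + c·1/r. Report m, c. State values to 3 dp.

Entries of XᵀX: Σ1 = 6, Σ1/r = -23/60, Σ1/r·1/r = 541/400.
Right-hand side: Σq = 4, Σ1/r·q = -71/30.
Normal equations: [[6, -23/60]; [-23/60, 541/400]]·[m, c]ᵀ = [4, -71/30]ᵀ.
Eliminating c: (541/400)·(row 1) − (-23/60)·(row 2) gives (5737/720)·m = (541/400)·4 − (-23/60)·(-71/30) = 1621/360, so m = 3242/5737.
Then c = ((-71/30) − (-23/60)·(3242/5737))/(541/400) = -9120/5737.

m = 0.565, c = -1.590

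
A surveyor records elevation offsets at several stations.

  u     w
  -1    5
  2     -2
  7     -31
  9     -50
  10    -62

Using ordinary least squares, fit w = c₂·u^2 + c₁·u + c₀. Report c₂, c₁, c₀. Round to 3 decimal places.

c₂ = -0.498, c₁ = -1.528, c₀ = 3.676

Compute the Gram sums: Σu^2·u^2 = 18979, Σu^2·u = 2079, Σu^2 = 235, Σu·u = 235, Σu = 27, Σ1 = 5.
For Xᵀw: Σu^2·w = -11772, Σu·w = -1296, Σw = -140.
Normal equations: [[18979, 2079, 235]; [2079, 235, 27]; [235, 27, 5]]·[c₂, c₁, c₀]ᵀ = [-11772, -1296, -140]ᵀ.
Solving the 3×3 system (Gaussian elimination) gives c₂ = -16079/32258, c₁ = -49275/32258, c₀ = 59287/16129.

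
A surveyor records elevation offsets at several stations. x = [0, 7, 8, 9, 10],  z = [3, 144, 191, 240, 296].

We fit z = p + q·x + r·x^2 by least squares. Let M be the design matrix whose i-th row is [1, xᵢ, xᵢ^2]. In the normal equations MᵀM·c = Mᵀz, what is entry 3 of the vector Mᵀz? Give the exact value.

Entry 3 ↔ basis x^2, so (Mᵀz)_{3} = Σᵢ (x^2)·zᵢ = (0)·(3) + (49)·(144) + (64)·(191) + (81)·(240) + (100)·(296) = 68320.

68320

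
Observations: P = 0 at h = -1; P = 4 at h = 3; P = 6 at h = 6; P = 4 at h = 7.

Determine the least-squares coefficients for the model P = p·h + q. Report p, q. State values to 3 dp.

The normal system AᵀA·[p, q]ᵀ = AᵀP is [[95, 15]; [15, 4]]·[p, q]ᵀ = [76, 14]ᵀ.
det = 95·4 − 15² = 155.
p = (76·4 − 15·14)/155 = 94/155; q = (95·14 − 15·76)/155 = 38/31.

p = 0.606, q = 1.226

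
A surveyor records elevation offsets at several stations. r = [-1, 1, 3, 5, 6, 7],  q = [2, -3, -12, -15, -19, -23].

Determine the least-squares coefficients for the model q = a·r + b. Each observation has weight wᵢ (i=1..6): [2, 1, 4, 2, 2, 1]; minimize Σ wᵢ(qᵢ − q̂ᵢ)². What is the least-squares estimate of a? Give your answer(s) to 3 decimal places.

With design matrix M, MᵀWM = [[210, 40]; [40, 12]] and MᵀWq = [-690, -138]ᵀ.
det = 210·12 − 40² = 920.
a = ((-690)·12 − 40·(-138))/920 = -3; b = (210·(-138) − 40·(-690))/920 = -3/2.

a = -3.000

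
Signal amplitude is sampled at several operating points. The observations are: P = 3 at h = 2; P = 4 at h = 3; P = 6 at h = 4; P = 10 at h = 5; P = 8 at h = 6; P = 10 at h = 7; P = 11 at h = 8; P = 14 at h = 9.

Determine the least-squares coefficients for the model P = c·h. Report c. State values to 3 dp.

c = 1.493

Entries of AᵀA: Σh·h = 284.
And Σh·P = 424.
Hence c = 424 / 284 ≈ 1.49296.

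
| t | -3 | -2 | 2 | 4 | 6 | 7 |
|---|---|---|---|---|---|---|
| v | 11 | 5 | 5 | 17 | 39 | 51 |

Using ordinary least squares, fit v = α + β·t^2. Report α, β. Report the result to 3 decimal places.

α = 1.088, β = 1.029

Setting ∂/∂α … = 0 gives: 6·α + 118·β = 128;  118·α + 4066·β = 4314.
Δ = 6·4066 − 118² = 10472.
α = (128·4066 − 118·4314)/10472 = 37/34; β = (6·4314 − 118·128)/10472 = 35/34.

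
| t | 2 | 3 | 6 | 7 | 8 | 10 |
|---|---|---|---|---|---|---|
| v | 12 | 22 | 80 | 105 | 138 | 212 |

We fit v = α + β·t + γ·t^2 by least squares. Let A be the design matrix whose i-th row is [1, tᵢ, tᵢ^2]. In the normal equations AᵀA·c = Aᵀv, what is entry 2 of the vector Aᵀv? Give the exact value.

Entry 2 ↔ basis t, so (Aᵀv)_{2} = Σᵢ (t)·vᵢ = (2)·(12) + (3)·(22) + (6)·(80) + (7)·(105) + (8)·(138) + (10)·(212) = 4529.

4529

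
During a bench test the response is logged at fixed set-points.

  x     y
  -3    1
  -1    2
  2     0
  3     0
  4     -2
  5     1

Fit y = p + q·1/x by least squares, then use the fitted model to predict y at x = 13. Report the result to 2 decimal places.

ŷ = 0.19

Entries of AᵀA: Σ1 = 6, Σ1/x = -1/20, Σ1/x·1/x = 5669/3600.
And Σy = 2, Σ1/x·y = -79/30.
So AᵀA·[p, q]ᵀ = Aᵀy: [[6, -1/20]; [-1/20, 5669/3600]]·[p, q]ᵀ = [2, -79/30]ᵀ.
Eliminating q: (5669/3600)·(row 1) − (-1/20)·(row 2) gives (2267/240)·p = (5669/3600)·2 − (-1/20)·(-79/30) = 679/225, so p = 10864/34005.
Then q = ((-79/30) − (-1/20)·(10864/34005))/(5669/3600) = -3768/2267.
At x = 13: ŷ = (10864/34005)·(1) + (-3768/2267)·(1/13) = 84712/442065.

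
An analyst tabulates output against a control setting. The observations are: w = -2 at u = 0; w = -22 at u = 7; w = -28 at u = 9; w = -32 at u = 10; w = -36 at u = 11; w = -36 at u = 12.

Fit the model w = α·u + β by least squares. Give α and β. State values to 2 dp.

α = -2.95, β = -1.89

From the data, Σu·u = 495, Σu = 49, Σ1 = 6.
Right-hand side: Σu·w = -1554, Σw = -156.
Normal equations: [[495, 49]; [49, 6]]·[α, β]ᵀ = [-1554, -156]ᵀ.
Eliminating β: 6·(row 1) − 49·(row 2) gives 569·α = 6·(-1554) − 49·(-156) = -1680, so α = -1680/569.
Then β = ((-156) − 49·(-1680/569))/6 = -1074/569.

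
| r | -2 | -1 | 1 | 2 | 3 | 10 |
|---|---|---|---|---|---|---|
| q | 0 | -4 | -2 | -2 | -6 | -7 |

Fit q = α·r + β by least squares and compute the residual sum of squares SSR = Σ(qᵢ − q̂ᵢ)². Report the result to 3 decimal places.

Compute the Gram sums: Σr·r = 119, Σr = 13, Σ1 = 6.
For Aᵀq: Σr·q = -90, Σq = -21.
Eliminating β: 6·(row 1) − 13·(row 2) gives 545·α = 6·(-90) − 13·(-21) = -267, so α = -267/545.
Then β = ((-21) − 13·(-267/545))/6 = -1329/545.
Residuals: 159/109, -1118/545, 506/545, 773/545, -228/109, 184/545; SSR = 7466/545.

SSR = 13.699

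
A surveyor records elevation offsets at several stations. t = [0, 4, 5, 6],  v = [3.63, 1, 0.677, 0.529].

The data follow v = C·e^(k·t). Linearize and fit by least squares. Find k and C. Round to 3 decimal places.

k = -0.326, C = 3.620

With ln vᵢ as the transformed response and tᵢ as the regressor:
Σt = 15.0000, Σ(t)² = 77.0000, Σln v = 0.2624, Σt·ln v = -5.7710.
Equations: 77.0000·k + 15.0000·ln C = -5.7710;  15.0000·k + 4·ln C = 0.2624.
Δ = 77.0000·4 − (15.0000)² = 83.0000; k = (-5.7710·4 − 15.0000·0.2624)/83.0000 = -0.32554, ln C = (77.0000·0.2624 − 15.0000·-5.7710)/83.0000 = 1.28637, so C = exp(1.28637) = 3.61962.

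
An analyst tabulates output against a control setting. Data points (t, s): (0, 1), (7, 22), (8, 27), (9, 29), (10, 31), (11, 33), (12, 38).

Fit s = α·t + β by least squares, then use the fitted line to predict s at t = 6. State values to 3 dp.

ŝ = 19.393

Entries of MᵀM: Σt·t = 559, Σt = 57, Σ1 = 7.
Moment sums: Σt·s = 1760, Σs = 181.
MᵀM·[α, β]ᵀ = Mᵀs becomes [[559, 57]; [57, 7]]·[α, β]ᵀ = [1760, 181]ᵀ.
det = 559·7 − 57² = 664.
α = (1760·7 − 57·181)/664 = 2003/664; β = (559·181 − 57·1760)/664 = 859/664.
At t = 6: ŝ = (2003/664)·(6) + (859/664)·(1) = 12877/664.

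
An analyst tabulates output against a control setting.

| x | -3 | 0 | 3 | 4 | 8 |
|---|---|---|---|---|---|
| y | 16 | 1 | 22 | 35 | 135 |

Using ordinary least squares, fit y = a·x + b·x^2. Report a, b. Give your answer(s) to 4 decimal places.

a = 0.8331, b = 2.0076

MᵀM·[a, b]ᵀ = Mᵀy reads: 98·a + 576·b = 1238;  576·a + 4514·b = 9542.
Determinant 98·4514 − 576² = 110596.
a = (1238·4514 − 576·9542)/110596 = 23035/27649; b = (98·9542 − 576·1238)/110596 = 55507/27649.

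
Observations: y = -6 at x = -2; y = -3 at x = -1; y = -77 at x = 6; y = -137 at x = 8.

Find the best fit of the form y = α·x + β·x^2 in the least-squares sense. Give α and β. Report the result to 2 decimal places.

α = -0.58, β = -2.06

With design matrix A, AᵀA = [[105, 719]; [719, 5409]] and Aᵀy = [-1543, -11567]ᵀ.
Eliminating β: 5409·(row 1) − 719·(row 2) gives 50984·α = 5409·(-1543) − 719·(-11567) = -29414, so α = -14707/25492.
Then β = ((-11567) − 719·(-14707/25492))/5409 = -52559/25492.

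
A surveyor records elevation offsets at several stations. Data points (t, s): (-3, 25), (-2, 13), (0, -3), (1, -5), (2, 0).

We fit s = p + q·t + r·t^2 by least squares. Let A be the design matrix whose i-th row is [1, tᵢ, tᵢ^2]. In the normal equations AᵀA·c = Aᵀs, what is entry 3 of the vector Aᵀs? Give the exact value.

Entry 3 ↔ basis t^2, so (Aᵀs)_{3} = Σᵢ (t^2)·sᵢ = (9)·(25) + (4)·(13) + (0)·(-3) + (1)·(-5) + (4)·(0) = 272.

272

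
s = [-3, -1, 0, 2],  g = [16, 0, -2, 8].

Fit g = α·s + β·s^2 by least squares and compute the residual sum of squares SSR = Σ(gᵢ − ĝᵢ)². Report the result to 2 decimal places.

SSR = 6.37

The normal equations are: 14·α + (-20)·β = -32;  (-20)·α + 98·β = 176.
Determinant 14·98 − (-20)² = 972.
α = ((-32)·98 − (-20)·176)/972 = 32/81; β = (14·176 − (-20)·(-32))/972 = 152/81.
Residuals: 8/27, -40/27, -2, -8/27; SSR = 172/27.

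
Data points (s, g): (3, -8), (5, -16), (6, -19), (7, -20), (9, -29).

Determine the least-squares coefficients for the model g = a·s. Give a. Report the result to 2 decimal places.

Normal-equation sums: Σs·s = 200.
Right-hand side: Σs·g = -619.
Normal equations: [[200]]·[a]ᵀ = [-619]ᵀ.
a = (-619)/200 = -3.095.

a = -3.10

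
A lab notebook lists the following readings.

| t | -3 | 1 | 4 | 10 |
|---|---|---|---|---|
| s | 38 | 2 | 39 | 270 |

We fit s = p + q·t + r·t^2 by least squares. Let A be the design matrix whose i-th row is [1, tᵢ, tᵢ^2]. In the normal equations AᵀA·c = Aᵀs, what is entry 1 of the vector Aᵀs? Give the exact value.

Entry 1 ↔ basis 1, so (Aᵀs)_{1} = Σᵢ sᵢ = (1)·(38) + (1)·(2) + (1)·(39) + (1)·(270) = 349.

349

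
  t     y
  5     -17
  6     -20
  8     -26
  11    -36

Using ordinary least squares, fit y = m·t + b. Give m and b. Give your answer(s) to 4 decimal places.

Sums needed: Σt·t = 246, Σt = 30, Σ1 = 4.
Right-hand side: Σt·y = -809, Σy = -99.
Normal equations: [[246, 30]; [30, 4]]·[m, b]ᵀ = [-809, -99]ᵀ.
det = 246·4 − 30² = 84.
m = ((-809)·4 − 30·(-99))/84 = -19/6; b = (246·(-99) − 30·(-809))/84 = -1.

m = -3.1667, b = -1.0000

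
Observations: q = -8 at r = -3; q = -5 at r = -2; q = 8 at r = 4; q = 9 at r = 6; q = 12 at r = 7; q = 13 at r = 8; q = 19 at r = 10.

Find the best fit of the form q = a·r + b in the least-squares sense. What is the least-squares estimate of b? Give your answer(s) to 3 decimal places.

b = -1.526

AᵀA·[a, b]ᵀ = Aᵀq reads: 278·a + 30·b = 498;  30·a + 7·b = 48.
Eliminating b: 7·(row 1) − 30·(row 2) gives 1046·a = 7·498 − 30·48 = 2046, so a = 1023/523.
Then b = (48 − 30·(1023/523))/7 = -798/523.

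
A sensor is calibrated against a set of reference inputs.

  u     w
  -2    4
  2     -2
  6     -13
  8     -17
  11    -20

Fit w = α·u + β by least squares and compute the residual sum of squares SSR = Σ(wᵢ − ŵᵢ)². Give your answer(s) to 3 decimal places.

Sums needed: Σu·u = 229, Σu = 25, Σ1 = 5.
And Σu·w = -446, Σw = -48.
Normal equations: [[229, 25]; [25, 5]]·[α, β]ᵀ = [-446, -48]ᵀ.
Δ = 229·5 − 25² = 520.
α = ((-446)·5 − 25·(-48))/520 = -103/52; β = (229·(-48) − 25·(-446))/520 = 79/260.
Residuals: -69/260, 431/260, -369/260, -379/260, 193/130; SSR = 1191/130.

SSR = 9.162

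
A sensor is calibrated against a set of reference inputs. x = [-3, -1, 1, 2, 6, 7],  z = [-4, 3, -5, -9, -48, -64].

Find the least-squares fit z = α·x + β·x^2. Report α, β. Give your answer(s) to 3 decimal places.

From the data, Σx·x = 100, Σx·x^2 = 540, Σx^2·x^2 = 3796.
Moment sums: Σx·z = -750, Σx^2·z = -4938.
Normal equations: [[100, 540]; [540, 3796]]·[α, β]ᵀ = [-750, -4938]ᵀ.
Determinant 100·3796 − 540² = 88000.
α = ((-750)·3796 − 540·(-4938))/88000 = -564/275; β = (100·(-4938) − 540·(-750))/88000 = -111/110.

α = -2.051, β = -1.009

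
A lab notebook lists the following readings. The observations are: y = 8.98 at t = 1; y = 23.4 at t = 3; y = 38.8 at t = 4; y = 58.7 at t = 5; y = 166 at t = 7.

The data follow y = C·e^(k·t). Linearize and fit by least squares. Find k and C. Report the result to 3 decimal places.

Linearized form: ln y = k·t + ln C. From the 5 transformed points,
Σt = 20.0000, Σ(t)² = 100.0000, Σln y = 18.1906, Σt·ln y = 82.4330.
Equations: 100.0000·k + 20.0000·ln C = 82.4330;  20.0000·k + 5·ln C = 18.1906.
Solving (det = 100.0000): k = 0.48353, ln C = 1.70398, so C = exp(1.70398) = 5.49579.

k = 0.484, C = 5.496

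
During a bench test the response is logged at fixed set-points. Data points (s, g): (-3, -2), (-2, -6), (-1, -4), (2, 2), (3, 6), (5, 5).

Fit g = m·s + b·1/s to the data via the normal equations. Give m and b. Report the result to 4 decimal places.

m = 0.9273, b = 3.4630

Compute the Gram sums: Σs·s = 52, Σs·1/s = 6, Σ1/s·1/s = 793/450.
And Σs·g = 69, Σ1/s·g = 35/3.
MᵀM·[m, b]ᵀ = Mᵀg becomes [[52, 6]; [6, 793/450]]·[m, b]ᵀ = [69, 35/3]ᵀ.
Eliminating b: (793/450)·(row 1) − 6·(row 2) gives (12518/225)·m = (793/450)·69 − 6·(35/3) = 7739/150, so m = 23217/25036.
Then b = ((35/3) − 6·(23217/25036))/(793/450) = 21675/6259.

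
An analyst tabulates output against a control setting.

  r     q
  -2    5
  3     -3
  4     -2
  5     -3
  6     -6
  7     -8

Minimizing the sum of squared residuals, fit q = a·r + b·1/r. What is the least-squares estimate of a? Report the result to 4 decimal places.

a = -0.8003

Forming AᵀA = [[139, 6]; [6, 90281/176400]] and Aᵀq = [-134, -236/35]ᵀ gives AᵀA·[a, b]ᵀ = Aᵀq.
Eliminating b: (90281/176400)·(row 1) − 6·(row 2) gives (6198659/176400)·a = (90281/176400)·(-134) − 6·(-236/35) = -2480507/88200, so a = -4961014/6198659.
Then b = ((-236/35) − 6·(-4961014/6198659))/(90281/176400) = -23506560/6198659.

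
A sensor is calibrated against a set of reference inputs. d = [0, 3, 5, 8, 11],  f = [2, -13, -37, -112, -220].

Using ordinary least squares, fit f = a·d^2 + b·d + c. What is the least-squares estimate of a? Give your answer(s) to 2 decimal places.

Setting ∂/∂a … = 0 gives: 19443·a + 1995·b + 219·c = -34830;  1995·a + 219·b + 27·c = -3540;  219·a + 27·b + 5·c = -380.
Inverting the 3×3 Gram matrix, [a, b, c]ᵀ = [-5665/2828, 5385/2828, 1030/707]ᵀ.

a = -2.00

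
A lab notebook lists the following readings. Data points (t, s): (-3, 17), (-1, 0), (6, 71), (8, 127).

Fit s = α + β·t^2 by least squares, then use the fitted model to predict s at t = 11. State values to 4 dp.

Compute the Gram sums: Σ1 = 4, Σt^2 = 110, Σt^2·t^2 = 5474.
Moment sums: Σs = 215, Σt^2·s = 10837.
So MᵀM·[α, β]ᵀ = Mᵀs: [[4, 110]; [110, 5474]]·[α, β]ᵀ = [215, 10837]ᵀ.
Δ = 4·5474 − 110² = 9796.
α = (215·5474 − 110·10837)/9796 = -3790/2449; β = (4·10837 − 110·215)/9796 = 9849/4898.
At t = 11: ŝ = (-3790/2449)·(1) + (9849/4898)·(121) = 1184149/4898.

ŝ = 241.7617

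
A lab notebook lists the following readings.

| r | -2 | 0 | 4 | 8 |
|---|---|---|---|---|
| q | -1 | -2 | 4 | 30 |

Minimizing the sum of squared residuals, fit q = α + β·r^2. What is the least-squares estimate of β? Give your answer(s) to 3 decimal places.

Forming AᵀA = [[4, 84]; [84, 4368]] and Aᵀq = [31, 1980]ᵀ gives AᵀA·[α, β]ᵀ = Aᵀq.
det = 4·4368 − 84² = 10416.
α = (31·4368 − 84·1980)/10416 = -92/31; β = (4·1980 − 84·31)/10416 = 443/868.

β = 0.510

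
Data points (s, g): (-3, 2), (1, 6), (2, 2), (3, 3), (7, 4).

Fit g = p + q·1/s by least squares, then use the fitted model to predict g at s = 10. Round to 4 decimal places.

The normal system XᵀX·[p, q]ᵀ = Xᵀg is [[5, 23/14]; [23/14, 2633/1764]]·[p, q]ᵀ = [17, 166/21]ᵀ.
det = 5·(2633/1764) − (23/14)² = 2101/441.
p = (17·(2633/1764) − (23/14)·(166/21))/(2101/441) = 21853/8404; q = (5·(166/21) − (23/14)·17)/(2101/441) = 10227/4202.
At s = 10: ĝ = (21853/8404)·(1) + (10227/4202)·(1/10) = 29873/10505.

ĝ = 2.8437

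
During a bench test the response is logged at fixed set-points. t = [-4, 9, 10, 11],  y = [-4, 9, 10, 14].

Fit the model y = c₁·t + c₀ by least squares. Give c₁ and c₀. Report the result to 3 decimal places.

The normal equations are: 318·c₁ + 26·c₀ = 351;  26·c₁ + 4·c₀ = 29.
det = 318·4 − 26² = 596.
c₁ = (351·4 − 26·29)/596 = 325/298; c₀ = (318·29 − 26·351)/596 = 24/149.

c₁ = 1.091, c₀ = 0.161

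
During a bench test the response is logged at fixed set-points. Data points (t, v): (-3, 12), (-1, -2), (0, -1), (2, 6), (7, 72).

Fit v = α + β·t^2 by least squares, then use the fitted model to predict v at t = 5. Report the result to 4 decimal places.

v̂ = 36.0291

Normal-equation sums: Σ1 = 5, Σt^2 = 63, Σt^2·t^2 = 2499.
For Xᵀv: Σv = 87, Σt^2·v = 3658.
Δ = 5·2499 − 63² = 8526.
α = (87·2499 − 63·3658)/8526 = -621/406; β = (5·3658 − 63·87)/8526 = 12809/8526.
At t = 5: v̂ = (-621/406)·(1) + (12809/8526)·(25) = 153592/4263.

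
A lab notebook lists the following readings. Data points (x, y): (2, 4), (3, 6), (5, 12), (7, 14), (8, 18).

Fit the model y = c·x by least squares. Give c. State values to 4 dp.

c = 2.1722

Normal-equation sums: Σx·x = 151.
For Aᵀy: Σx·y = 328.
Normal equations: [[151]]·[c]ᵀ = [328]ᵀ.
Hence c = 328 / 151 ≈ 2.17219.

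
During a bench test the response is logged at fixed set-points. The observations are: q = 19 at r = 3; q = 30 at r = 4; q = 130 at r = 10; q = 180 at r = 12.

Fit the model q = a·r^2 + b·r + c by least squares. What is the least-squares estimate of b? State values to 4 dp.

The normal equations are: 31073·a + 2819·b + 269·c = 39571;  2819·a + 269·b + 29·c = 3637;  269·a + 29·b + 4·c = 359.
Row-reducing yields a = 527/534, b = 8039/2670, c = 691/445.

b = 3.0109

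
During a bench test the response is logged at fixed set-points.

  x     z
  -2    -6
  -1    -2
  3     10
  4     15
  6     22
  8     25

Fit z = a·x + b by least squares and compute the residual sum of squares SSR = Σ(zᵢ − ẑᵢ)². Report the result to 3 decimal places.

SSR = 7.965

From the data, Σx·x = 130, Σx = 18, Σ1 = 6.
Right-hand side: Σx·z = 436, Σz = 64.
So AᵀA·[a, b]ᵀ = Aᵀz: [[130, 18]; [18, 6]]·[a, b]ᵀ = [436, 64]ᵀ.
Δ = 130·6 − 18² = 456.
a = (436·6 − 18·64)/456 = 61/19; b = (130·64 − 18·436)/456 = 59/57.
Residuals: -35/57, 10/57, -2/3, 64/57, 97/57, -98/57; SSR = 454/57.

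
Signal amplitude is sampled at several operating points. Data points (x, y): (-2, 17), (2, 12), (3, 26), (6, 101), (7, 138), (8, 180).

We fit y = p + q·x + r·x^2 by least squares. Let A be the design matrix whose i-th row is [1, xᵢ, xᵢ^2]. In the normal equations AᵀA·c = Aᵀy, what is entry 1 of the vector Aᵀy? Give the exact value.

Entry 1 ↔ basis 1, so (Aᵀy)_{1} = Σᵢ yᵢ = (1)·(17) + (1)·(12) + (1)·(26) + (1)·(101) + (1)·(138) + (1)·(180) = 474.

474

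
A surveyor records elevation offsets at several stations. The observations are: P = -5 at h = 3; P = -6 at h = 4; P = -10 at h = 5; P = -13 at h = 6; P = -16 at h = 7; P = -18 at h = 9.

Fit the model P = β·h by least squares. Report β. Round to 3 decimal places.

β = -2.042

Entries of MᵀM: Σh·h = 216.
And Σh·P = -441.
MᵀM·[β]ᵀ = MᵀP becomes [[216]]·[β]ᵀ = [-441]ᵀ.
β = (-441)/216 = -2.04167.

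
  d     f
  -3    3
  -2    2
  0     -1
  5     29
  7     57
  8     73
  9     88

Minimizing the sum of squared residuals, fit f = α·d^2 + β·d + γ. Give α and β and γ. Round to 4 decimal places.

α = 0.9553, β = 1.3832, γ = -0.5483

With design matrix M, MᵀM = [[13780, 1674, 232]; [1674, 232, 24]; [232, 24, 7]] and Mᵀf = [15353, 1907, 251]ᵀ.
Inverting the 3×3 Gram matrix, [α, β, γ]ᵀ = [156041/163334, 225925/163334, -44777/81667]ᵀ.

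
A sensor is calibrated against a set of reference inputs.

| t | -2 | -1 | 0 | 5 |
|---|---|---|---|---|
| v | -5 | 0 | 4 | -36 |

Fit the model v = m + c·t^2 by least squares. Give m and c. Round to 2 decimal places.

m = 2.31, c = -1.54

Forming AᵀA = [[4, 30]; [30, 642]] and Aᵀv = [-37, -920]ᵀ gives AᵀA·[m, c]ᵀ = Aᵀv.
Δ = 4·642 − 30² = 1668.
m = ((-37)·642 − 30·(-920))/1668 = 641/278; c = (4·(-920) − 30·(-37))/1668 = -1285/834.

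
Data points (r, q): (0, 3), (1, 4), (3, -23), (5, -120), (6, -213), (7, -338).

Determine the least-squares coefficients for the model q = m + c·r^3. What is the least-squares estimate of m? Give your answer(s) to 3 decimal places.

XᵀX·[m, c]ᵀ = Xᵀq reads: 6·m + 712·c = -687;  712·m + 180660·c = -177559.
det = 6·180660 − 712² = 577016.
m = ((-687)·180660 − 712·(-177559))/577016 = 577147/144254; c = (6·(-177559) − 712·(-687))/577016 = -288105/288508.

m = 4.001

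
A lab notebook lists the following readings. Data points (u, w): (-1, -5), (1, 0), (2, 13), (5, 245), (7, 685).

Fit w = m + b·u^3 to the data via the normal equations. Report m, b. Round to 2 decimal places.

m = -3.17, b = 2.00

The normal equations are: 5·m + 476·b = 938;  476·m + 133340·b = 265689.
(Σ1 = 5, Σu^3 = 476, Σu^3·u^3 = 133340, Σw = 938, Σu^3·w = 265689.)
Eliminating b: 133340·(row 1) − 476·(row 2) gives 440124·m = 133340·938 − 476·265689 = -1395044, so m = -348761/110031.
Then b = (265689 − 476·(-348761/110031))/133340 = 881957/440124.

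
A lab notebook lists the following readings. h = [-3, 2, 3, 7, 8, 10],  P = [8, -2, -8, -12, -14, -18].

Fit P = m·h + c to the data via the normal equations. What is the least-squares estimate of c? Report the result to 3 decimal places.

Forming MᵀM = [[235, 27]; [27, 6]] and MᵀP = [-428, -46]ᵀ gives MᵀM·[m, c]ᵀ = MᵀP.
Δ = 235·6 − 27² = 681.
m = ((-428)·6 − 27·(-46))/681 = -442/227; c = (235·(-46) − 27·(-428))/681 = 746/681.

c = 1.095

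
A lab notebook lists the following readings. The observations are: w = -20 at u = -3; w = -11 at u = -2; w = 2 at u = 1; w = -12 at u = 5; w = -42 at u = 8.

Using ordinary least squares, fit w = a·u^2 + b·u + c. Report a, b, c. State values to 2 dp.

Forming XᵀX = [[4819, 603, 103]; [603, 103, 9]; [103, 9, 5]] and Xᵀw = [-3210, -312, -83]ᵀ gives XᵀX·[a, b, c]ᵀ = Xᵀw.
Row-reducing yields a = -155789/149318, b = 469797/149318, c = -57530/74659.

a = -1.04, b = 3.15, c = -0.77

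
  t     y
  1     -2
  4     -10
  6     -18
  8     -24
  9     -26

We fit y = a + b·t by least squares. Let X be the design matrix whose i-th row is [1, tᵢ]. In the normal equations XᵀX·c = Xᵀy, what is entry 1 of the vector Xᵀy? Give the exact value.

-80

Entry 1 ↔ basis 1, so (Xᵀy)_{1} = Σᵢ yᵢ = (1)·(-2) + (1)·(-10) + (1)·(-18) + (1)·(-24) + (1)·(-26) = -80.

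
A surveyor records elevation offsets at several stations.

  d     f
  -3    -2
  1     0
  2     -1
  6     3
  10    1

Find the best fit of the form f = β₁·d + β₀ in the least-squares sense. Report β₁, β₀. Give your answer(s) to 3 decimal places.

β₁ = 0.291, β₀ = -0.733

From the data, Σd·d = 150, Σd = 16, Σ1 = 5.
Moment sums: Σd·f = 32, Σf = 1.
Normal equations: [[150, 16]; [16, 5]]·[β₁, β₀]ᵀ = [32, 1]ᵀ.
Δ = 150·5 − 16² = 494.
β₁ = (32·5 − 16·1)/494 = 72/247; β₀ = (150·1 − 16·32)/494 = -181/247.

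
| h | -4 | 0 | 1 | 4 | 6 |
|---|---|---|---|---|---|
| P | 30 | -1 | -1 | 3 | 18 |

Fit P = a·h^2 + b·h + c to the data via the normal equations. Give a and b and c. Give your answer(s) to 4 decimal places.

a = 1.0464, b = -3.3039, c = -0.0154

AᵀA·[a, b, c]ᵀ = AᵀP reads: 1809·a + 217·b + 69·c = 1175;  217·a + 69·b + 7·c = -1;  69·a + 7·b + 5·c = 49.
Solving the 3×3 system (Gaussian elimination) gives a = 47386/45283, b = -21373/6469, c = -698/45283.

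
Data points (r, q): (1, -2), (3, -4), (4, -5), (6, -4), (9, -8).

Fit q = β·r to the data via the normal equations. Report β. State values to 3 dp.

β = -0.909

Sums needed: Σr·r = 143.
Moment sums: Σr·q = -130.
So AᵀA·[β]ᵀ = Aᵀq: [[143]]·[β]ᵀ = [-130]ᵀ.
Hence β = -130 / 143 ≈ -0.909091.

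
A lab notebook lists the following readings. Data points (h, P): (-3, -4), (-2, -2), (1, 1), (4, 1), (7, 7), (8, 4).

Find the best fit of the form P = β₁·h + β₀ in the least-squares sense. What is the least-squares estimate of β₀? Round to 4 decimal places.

Setting ∂/∂β₁ … = 0 gives: 143·β₁ + 15·β₀ = 102;  15·β₁ + 6·β₀ = 7.
(Σh·h = 143, Σh = 15, Σ1 = 6, Σh·P = 102, ΣP = 7.)
Determinant 143·6 − 15² = 633.
β₁ = (102·6 − 15·7)/633 = 169/211; β₀ = (143·7 − 15·102)/633 = -529/633.

β₀ = -0.8357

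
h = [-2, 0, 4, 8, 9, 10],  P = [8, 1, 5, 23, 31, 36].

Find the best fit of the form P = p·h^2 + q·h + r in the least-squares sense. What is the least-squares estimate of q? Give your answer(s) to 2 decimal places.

q = -1.34

Setting ∂/∂p … = 0 gives: 20929·p + 2297·q + 265·r = 7695;  2297·p + 265·q + 29·r = 827;  265·p + 29·q + 6·r = 104.
Solving the 3×3 system (Gaussian elimination) gives p = 6173/12747, q = -17131/12747, r = 10369/4249.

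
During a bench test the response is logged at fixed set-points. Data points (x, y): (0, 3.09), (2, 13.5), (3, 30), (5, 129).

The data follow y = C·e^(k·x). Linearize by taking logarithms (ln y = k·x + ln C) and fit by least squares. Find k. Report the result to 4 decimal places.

k = 0.7483

Linearized form: ln y = k·x + ln C. From the 4 transformed points,
Over the data: Σx = 10.0000, Σ(x)² = 38.0000, Σln y = 11.9919, Σx·ln y = 39.7080.
Normal system: [[38.0000, 10.0000]; [10.0000, 4]]·[k, ln C]ᵀ = [39.7080, 11.9919]ᵀ.
Slope k = (n·Σx·ln y − Σx·Σln y)/(n·Σ(x)² − (Σx)²) = (4·39.7080 − 10.0000·11.9919)/52.0000 = 0.74834; ln C = (Σln y − k·Σx)/n = 1.12713.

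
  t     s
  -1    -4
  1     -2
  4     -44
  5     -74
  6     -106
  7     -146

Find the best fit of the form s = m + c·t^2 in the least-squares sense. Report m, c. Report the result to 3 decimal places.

m = 0.880, c = -2.979

Setting ∂/∂m … = 0 gives: 6·m + 128·c = -376;  128·m + 4580·c = -13530.
(Σ1 = 6, Σt^2 = 128, Σt^2·t^2 = 4580, Σs = -376, Σt^2·s = -13530.)
Determinant 6·4580 − 128² = 11096.
m = ((-376)·4580 − 128·(-13530))/11096 = 1220/1387; c = (6·(-13530) − 128·(-376))/11096 = -8263/2774.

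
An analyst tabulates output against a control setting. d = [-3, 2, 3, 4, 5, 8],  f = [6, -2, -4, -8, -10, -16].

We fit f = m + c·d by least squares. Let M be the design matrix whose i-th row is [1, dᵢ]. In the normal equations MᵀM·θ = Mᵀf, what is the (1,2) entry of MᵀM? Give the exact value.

19

Row 1 ↔ basis 1, column 2 ↔ basis d, so (MᵀM)_{1,2} = Σᵢ d = (1)·(-3) + (1)·(2) + (1)·(3) + (1)·(4) + (1)·(5) + (1)·(8) = 19.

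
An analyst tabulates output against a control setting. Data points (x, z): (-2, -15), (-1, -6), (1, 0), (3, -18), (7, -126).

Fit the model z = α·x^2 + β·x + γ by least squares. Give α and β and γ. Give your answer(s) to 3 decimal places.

Compute the Gram sums: Σx^2·x^2 = 2500, Σx^2·x = 362, Σx^2 = 64, Σx·x = 64, Σx = 8, Σ1 = 5.
For Mᵀz: Σx^2·z = -6402, Σx·z = -900, Σz = -165.
MᵀM·[α, β, γ]ᵀ = Mᵀz becomes [[2500, 362, 64]; [362, 64, 8]; [64, 8, 5]]·[α, β, γ]ᵀ = [-6402, -900, -165]ᵀ.
Solving the 3×3 system (Gaussian elimination) gives α = -2066/707, β = 1693/707, γ = 405/707.

α = -2.922, β = 2.395, γ = 0.573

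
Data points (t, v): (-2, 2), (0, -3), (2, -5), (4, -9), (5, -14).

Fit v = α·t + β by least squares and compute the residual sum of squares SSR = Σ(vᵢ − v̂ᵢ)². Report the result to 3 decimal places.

The normal equations are: 49·α + 9·β = -120;  9·α + 5·β = -29.
(Σt·t = 49, Σt = 9, Σ1 = 5, Σt·v = -120, Σv = -29.)
Δ = 49·5 − 9² = 164.
α = ((-120)·5 − 9·(-29))/164 = -339/164; β = (49·(-29) − 9·(-120))/164 = -341/164.
Residuals: -9/164, -151/164, 199/164, 221/164, -65/41; SSR = 1091/164.

SSR = 6.652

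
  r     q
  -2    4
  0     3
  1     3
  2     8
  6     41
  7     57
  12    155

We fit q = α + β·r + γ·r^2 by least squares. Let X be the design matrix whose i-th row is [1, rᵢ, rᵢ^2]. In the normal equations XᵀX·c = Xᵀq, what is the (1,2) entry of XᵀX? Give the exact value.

Row 1 ↔ basis 1, column 2 ↔ basis r, so (XᵀX)_{1,2} = Σᵢ r = (1)·(-2) + (1)·(0) + (1)·(1) + (1)·(2) + (1)·(6) + (1)·(7) + (1)·(12) = 26.

26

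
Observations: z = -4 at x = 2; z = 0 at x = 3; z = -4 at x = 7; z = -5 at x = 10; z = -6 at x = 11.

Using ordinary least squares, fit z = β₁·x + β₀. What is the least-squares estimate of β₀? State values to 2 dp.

β₀ = -1.11

MᵀM·[β₁, β₀]ᵀ = Mᵀz reads: 283·β₁ + 33·β₀ = -152;  33·β₁ + 5·β₀ = -19.
Determinant 283·5 − 33² = 326.
β₁ = ((-152)·5 − 33·(-19))/326 = -133/326; β₀ = (283·(-19) − 33·(-152))/326 = -361/326.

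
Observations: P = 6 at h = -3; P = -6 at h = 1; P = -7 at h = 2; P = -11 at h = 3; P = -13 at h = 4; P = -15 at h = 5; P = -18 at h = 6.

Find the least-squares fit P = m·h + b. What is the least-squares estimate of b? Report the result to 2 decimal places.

Compute the Gram sums: Σh·h = 100, Σh = 18, Σ1 = 7.
And Σh·P = -306, ΣP = -64.
Determinant 100·7 − 18² = 376.
m = ((-306)·7 − 18·(-64))/376 = -495/188; b = (100·(-64) − 18·(-306))/376 = -223/94.

b = -2.37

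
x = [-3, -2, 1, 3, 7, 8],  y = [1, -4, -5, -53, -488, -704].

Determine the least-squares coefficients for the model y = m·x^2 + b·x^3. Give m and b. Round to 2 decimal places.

Forming AᵀA = [[6676, 49544]; [49544, 381316]] and Aᵀy = [-69457, -529263]ᵀ gives AᵀA·[m, b]ᵀ = Aᵀy.
Δ = 6676·381316 − 49544² = 91057680.
m = ((-69457)·381316 − 49544·(-529263))/91057680 = -13162967/4552884; b = (6676·(-529263) − 49544·(-69457))/91057680 = -4609109/4552884.

m = -2.89, b = -1.01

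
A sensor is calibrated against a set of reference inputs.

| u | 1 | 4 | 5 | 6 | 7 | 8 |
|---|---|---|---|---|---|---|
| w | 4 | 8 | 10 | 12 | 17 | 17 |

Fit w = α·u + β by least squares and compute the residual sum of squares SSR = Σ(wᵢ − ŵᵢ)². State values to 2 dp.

SSR = 8.00

With design matrix M, MᵀM = [[191, 31]; [31, 6]] and Mᵀw = [413, 68]ᵀ.
Eliminating β: 6·(row 1) − 31·(row 2) gives 185·α = 6·413 − 31·68 = 370, so α = 2.
Then β = (68 − 31·2)/6 = 1.
Residuals: 1, -1, -1, -1, 2, 0; SSR = 8.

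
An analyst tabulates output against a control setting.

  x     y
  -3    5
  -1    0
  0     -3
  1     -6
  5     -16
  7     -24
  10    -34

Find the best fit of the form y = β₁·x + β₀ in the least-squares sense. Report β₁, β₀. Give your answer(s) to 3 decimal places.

β₁ = -2.978, β₀ = -3.061

Sums needed: Σx·x = 185, Σx = 19, Σ1 = 7.
For Aᵀy: Σx·y = -609, Σy = -78.
Normal equations: [[185, 19]; [19, 7]]·[β₁, β₀]ᵀ = [-609, -78]ᵀ.
det = 185·7 − 19² = 934.
β₁ = ((-609)·7 − 19·(-78))/934 = -2781/934; β₀ = (185·(-78) − 19·(-609))/934 = -2859/934.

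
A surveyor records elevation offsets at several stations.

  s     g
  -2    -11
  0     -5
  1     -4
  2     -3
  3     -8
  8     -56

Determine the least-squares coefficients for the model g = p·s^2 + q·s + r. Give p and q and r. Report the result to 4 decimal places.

Setting ∂/∂p … = 0 gives: 4210·p + 540·q + 82·r = -3716;  540·p + 82·q + 12·r = -460;  82·p + 12·q + 6·r = -87.
Inverting the 3×3 Gram matrix, [p, q, r]ᵀ = [-58545/56708, 24976/14177, -221959/56708]ᵀ.

p = -1.0324, q = 1.7617, r = -3.9141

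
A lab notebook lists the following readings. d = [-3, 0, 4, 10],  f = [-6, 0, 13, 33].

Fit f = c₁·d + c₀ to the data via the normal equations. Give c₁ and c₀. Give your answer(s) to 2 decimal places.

Forming MᵀM = [[125, 11]; [11, 4]] and Mᵀf = [400, 40]ᵀ gives MᵀM·[c₁, c₀]ᵀ = Mᵀf.
Δ = 125·4 − 11² = 379.
c₁ = (400·4 − 11·40)/379 = 1160/379; c₀ = (125·40 − 11·400)/379 = 600/379.

c₁ = 3.06, c₀ = 1.58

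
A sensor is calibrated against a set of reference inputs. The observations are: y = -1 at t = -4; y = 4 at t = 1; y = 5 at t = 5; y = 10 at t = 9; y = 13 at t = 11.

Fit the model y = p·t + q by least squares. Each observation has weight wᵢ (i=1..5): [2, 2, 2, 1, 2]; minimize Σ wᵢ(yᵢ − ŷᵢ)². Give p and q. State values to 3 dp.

The normal equations are: 407·p + 35·q = 442;  35·p + 9·q = 52.
Determinant 407·9 − 35² = 2438.
p = (442·9 − 35·52)/2438 = 1079/1219; q = (407·52 − 35·442)/2438 = 2847/1219.

p = 0.885, q = 2.336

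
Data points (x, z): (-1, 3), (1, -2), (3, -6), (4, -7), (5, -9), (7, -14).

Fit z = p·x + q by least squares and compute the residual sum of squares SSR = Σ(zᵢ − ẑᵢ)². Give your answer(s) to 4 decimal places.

SSR = 1.4449

Compute the Gram sums: Σx·x = 101, Σx = 19, Σ1 = 6.
Moment sums: Σx·z = -194, Σz = -35.
Eliminating q: 6·(row 1) − 19·(row 2) gives 245·p = 6·(-194) − 19·(-35) = -499, so p = -499/245.
Then q = ((-35) − 19·(-499/245))/6 = 151/245.
Residuals: 17/49, -142/245, -124/245, 26/49, 139/245, -88/245; SSR = 354/245.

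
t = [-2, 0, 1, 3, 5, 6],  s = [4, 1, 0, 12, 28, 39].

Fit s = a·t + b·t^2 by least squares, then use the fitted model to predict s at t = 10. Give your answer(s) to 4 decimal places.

From the data, Σt·t = 75, Σt·t^2 = 361, Σt^2·t^2 = 2019.
And Σt·s = 402, Σt^2·s = 2228.
Determinant 75·2019 − 361² = 21104.
a = (402·2019 − 361·2228)/21104 = 3665/10552; b = (75·2228 − 361·402)/21104 = 10989/10552.
At t = 10: ŝ = (3665/10552)·(10) + (10989/10552)·(100) = 567775/5276.

ŝ = 107.6147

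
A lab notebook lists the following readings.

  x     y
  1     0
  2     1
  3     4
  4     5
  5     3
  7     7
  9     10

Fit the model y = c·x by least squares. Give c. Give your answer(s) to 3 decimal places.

c = 1.016

Setting ∂/∂c … = 0 gives: 185·c = 188.
c = 188/185 = 1.01622.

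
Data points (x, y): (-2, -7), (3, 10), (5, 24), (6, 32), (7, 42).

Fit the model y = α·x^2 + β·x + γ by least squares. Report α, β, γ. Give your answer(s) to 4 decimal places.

α = 0.5085, β = 2.8819, γ = -3.2600

From the data, Σx^2·x^2 = 4419, Σx^2·x = 703, Σx^2 = 123, Σx·x = 123, Σx = 19, Σ1 = 5.
Moment sums: Σx^2·y = 3872, Σx·y = 650, Σy = 101.
Solving the 3×3 system (Gaussian elimination) gives α = 2426/4771, β = 27499/9542, γ = -31107/9542.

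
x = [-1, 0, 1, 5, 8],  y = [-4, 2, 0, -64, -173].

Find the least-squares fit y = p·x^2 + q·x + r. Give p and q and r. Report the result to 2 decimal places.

p = -2.94, q = 1.72, r = 1.23

The normal system MᵀM·[p, q, r]ᵀ = Mᵀy is [[4723, 637, 91]; [637, 91, 13]; [91, 13, 5]]·[p, q, r]ᵀ = [-12676, -1700, -239]ᵀ.
Row-reducing yields p = -97/33, q = 1475/858, r = 27/22.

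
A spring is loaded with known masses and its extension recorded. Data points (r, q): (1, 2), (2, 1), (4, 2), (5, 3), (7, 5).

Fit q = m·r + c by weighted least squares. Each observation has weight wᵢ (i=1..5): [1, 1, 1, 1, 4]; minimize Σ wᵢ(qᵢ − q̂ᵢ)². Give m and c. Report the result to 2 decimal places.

m = 0.64, c = 0.29

Normal-equation sums: Σwᵢ·r·r = 242, Σwᵢ·r = 40, Σwᵢ·1 = 8.
For MᵀWq: Σwᵢ·r·q = 167, Σwᵢ·q = 28.
Normal equations: [[242, 40]; [40, 8]]·[m, c]ᵀ = [167, 28]ᵀ.
Δ = 242·8 − 40² = 336.
m = (167·8 − 40·28)/336 = 9/14; c = (242·28 − 40·167)/336 = 2/7.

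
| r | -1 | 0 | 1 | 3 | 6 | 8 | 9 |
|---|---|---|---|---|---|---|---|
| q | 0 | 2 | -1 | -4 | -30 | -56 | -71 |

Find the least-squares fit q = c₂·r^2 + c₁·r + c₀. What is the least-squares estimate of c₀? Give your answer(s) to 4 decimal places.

c₀ = 1.3453

Entries of AᵀA: Σr^2·r^2 = 12036, Σr^2·r = 1484, Σr^2 = 192, Σr·r = 192, Σr = 26, Σ1 = 7.
For Aᵀq: Σr^2·q = -10452, Σr·q = -1280, Σq = -160.
Normal equations: [[12036, 1484, 192]; [1484, 192, 26]; [192, 26, 7]]·[c₂, c₁, c₀]ᵀ = [-10452, -1280, -160]ᵀ.
Row-reducing yields c₂ = -21891/22664, c₁ = 13977/22664, c₀ = 15245/11332.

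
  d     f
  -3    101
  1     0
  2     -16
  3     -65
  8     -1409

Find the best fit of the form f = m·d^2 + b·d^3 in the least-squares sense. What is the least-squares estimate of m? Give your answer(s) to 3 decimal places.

Sums needed: Σd^2·d^2 = 4275, Σd^2·d^3 = 32801, Σd^3·d^3 = 263667.
For Mᵀf: Σd^2·f = -89916, Σd^3·f = -726018.
So MᵀM·[m, b]ᵀ = Mᵀf: [[4275, 32801]; [32801, 263667]]·[m, b]ᵀ = [-89916, -726018]ᵀ.
Determinant 4275·263667 − 32801² = 51270824.
m = ((-89916)·263667 − 32801·(-726018))/51270824 = 53117223/25635412; b = (4275·(-726018) − 32801·(-89916))/51270824 = -77196117/25635412.

m = 2.072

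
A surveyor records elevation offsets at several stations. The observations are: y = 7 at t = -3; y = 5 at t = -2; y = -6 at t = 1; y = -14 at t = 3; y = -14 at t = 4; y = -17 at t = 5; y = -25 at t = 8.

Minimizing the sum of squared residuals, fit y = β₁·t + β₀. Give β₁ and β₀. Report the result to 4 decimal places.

Setting ∂/∂β₁ … = 0 gives: 128·β₁ + 16·β₀ = -420;  16·β₁ + 7·β₀ = -64.
(Σt·t = 128, Σt = 16, Σ1 = 7, Σt·y = -420, Σy = -64.)
Δ = 128·7 − 16² = 640.
β₁ = ((-420)·7 − 16·(-64))/640 = -479/160; β₀ = (128·(-64) − 16·(-420))/640 = -23/10.

β₁ = -2.9938, β₀ = -2.3000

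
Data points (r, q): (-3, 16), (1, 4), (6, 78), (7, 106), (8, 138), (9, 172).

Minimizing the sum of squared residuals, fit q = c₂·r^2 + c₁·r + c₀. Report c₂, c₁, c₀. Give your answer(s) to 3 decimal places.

Entries of XᵀX: Σr^2·r^2 = 14436, Σr^2·r = 1774, Σr^2 = 240, Σr·r = 240, Σr = 28, Σ1 = 6.
For Xᵀq: Σr^2·q = 30914, Σr·q = 3818, Σq = 514.
Solving the 3×3 system (Gaussian elimination) gives c₂ = 30569/15153, c₁ = 4619/5051, c₀ = 10681/15153.

c₂ = 2.017, c₁ = 0.914, c₀ = 0.705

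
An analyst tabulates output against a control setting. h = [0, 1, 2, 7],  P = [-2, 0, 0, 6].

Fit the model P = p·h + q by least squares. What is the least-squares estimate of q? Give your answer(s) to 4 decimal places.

Entries of XᵀX: Σh·h = 54, Σh = 10, Σ1 = 4.
For XᵀP: Σh·P = 42, ΣP = 4.
So XᵀX·[p, q]ᵀ = XᵀP: [[54, 10]; [10, 4]]·[p, q]ᵀ = [42, 4]ᵀ.
det = 54·4 − 10² = 116.
p = (42·4 − 10·4)/116 = 32/29; q = (54·4 − 10·42)/116 = -51/29.

q = -1.7586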